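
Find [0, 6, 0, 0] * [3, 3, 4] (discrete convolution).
y[0] = 0×3 = 0; y[1] = 0×3 + 6×3 = 18; y[2] = 0×4 + 6×3 + 0×3 = 18; y[3] = 6×4 + 0×3 + 0×3 = 24; y[4] = 0×4 + 0×3 = 0; y[5] = 0×4 = 0

[0, 18, 18, 24, 0, 0]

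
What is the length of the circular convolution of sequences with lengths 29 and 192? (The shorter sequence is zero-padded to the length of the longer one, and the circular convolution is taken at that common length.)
Circular convolution (zero-padding the shorter input) has length max(m, n) = max(29, 192) = 192

192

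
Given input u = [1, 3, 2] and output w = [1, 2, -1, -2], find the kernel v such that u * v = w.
Output length 4 = len(u) + len(v) - 1 ⇒ len(v) = 2. Solve v forward using v[k] = (w[k] - Σ_{i≥1} u[i]·v[k-i]) / u[0]: v[0] = w[0] / u[0] = 1 / 1 = 1; v[1] = (w[1] - 3×1) / u[0] = (2 - 3×1) / 1 = -1. So v = [1, -1]. Forward-check [1, 3, 2] * [1, -1]: w[0] = 1×1 = 1; w[1] = 1×-1 + 3×1 = 2; w[2] = 3×-1 + 2×1 = -1; w[3] = 2×-1 = -2 → [1, 2, -1, -2] ✓

[1, -1]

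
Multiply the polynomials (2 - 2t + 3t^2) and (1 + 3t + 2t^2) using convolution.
Ascending coefficients: a = [2, -2, 3], b = [1, 3, 2]. c[0] = 2×1 = 2; c[1] = 2×3 + -2×1 = 4; c[2] = 2×2 + -2×3 + 3×1 = 1; c[3] = -2×2 + 3×3 = 5; c[4] = 3×2 = 6. Result coefficients: [2, 4, 1, 5, 6] → 2 + 4t + t^2 + 5t^3 + 6t^4

2 + 4t + t^2 + 5t^3 + 6t^4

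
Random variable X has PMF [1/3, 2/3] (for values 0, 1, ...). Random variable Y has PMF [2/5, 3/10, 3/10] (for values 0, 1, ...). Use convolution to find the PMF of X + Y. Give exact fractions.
P(X+Y=k) = Σ_i P(X=i)·P(Y=k-i) — a convolution of [1/3, 2/3] and [2/5, 3/10, 3/10]. P(X+Y=0) = (1/3)×(2/5) = 2/15; P(X+Y=1) = (1/3)×(3/10) + (2/3)×(2/5) = 1/10 + 4/15 = 11/30; P(X+Y=2) = (1/3)×(3/10) + (2/3)×(3/10) = 1/10 + 1/5 = 3/10; P(X+Y=3) = (2/3)×(3/10) = 1/5. PMF: [2/15, 11/30, 3/10, 1/5] (sums to 1 ✓)

[2/15, 11/30, 3/10, 1/5]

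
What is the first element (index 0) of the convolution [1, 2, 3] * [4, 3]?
Use y[k] = Σ_i a[i]·b[k-i] at k=0. y[0] = 1×4 = 4

4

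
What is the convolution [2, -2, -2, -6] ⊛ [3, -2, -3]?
y[0] = 2×3 = 6; y[1] = 2×-2 + -2×3 = -10; y[2] = 2×-3 + -2×-2 + -2×3 = -8; y[3] = -2×-3 + -2×-2 + -6×3 = -8; y[4] = -2×-3 + -6×-2 = 18; y[5] = -6×-3 = 18

[6, -10, -8, -8, 18, 18]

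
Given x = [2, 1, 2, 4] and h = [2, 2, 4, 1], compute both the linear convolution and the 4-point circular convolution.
Linear: y_lin[0] = 2×2 = 4; y_lin[1] = 2×2 + 1×2 = 6; y_lin[2] = 2×4 + 1×2 + 2×2 = 14; y_lin[3] = 2×1 + 1×4 + 2×2 + 4×2 = 18; y_lin[4] = 1×1 + 2×4 + 4×2 = 17; y_lin[5] = 2×1 + 4×4 = 18; y_lin[6] = 4×1 = 4 → [4, 6, 14, 18, 17, 18, 4]. Circular (length 4): y[0] = 2×2 + 1×1 + 2×4 + 4×2 = 21; y[1] = 2×2 + 1×2 + 2×1 + 4×4 = 24; y[2] = 2×4 + 1×2 + 2×2 + 4×1 = 18; y[3] = 2×1 + 1×4 + 2×2 + 4×2 = 18 → [21, 24, 18, 18]

Linear: [4, 6, 14, 18, 17, 18, 4], Circular: [21, 24, 18, 18]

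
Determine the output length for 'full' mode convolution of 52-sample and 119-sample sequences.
Linear/full convolution length: m + n - 1 = 52 + 119 - 1 = 170

170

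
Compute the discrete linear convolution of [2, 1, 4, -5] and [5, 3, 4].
y[0] = 2×5 = 10; y[1] = 2×3 + 1×5 = 11; y[2] = 2×4 + 1×3 + 4×5 = 31; y[3] = 1×4 + 4×3 + -5×5 = -9; y[4] = 4×4 + -5×3 = 1; y[5] = -5×4 = -20

[10, 11, 31, -9, 1, -20]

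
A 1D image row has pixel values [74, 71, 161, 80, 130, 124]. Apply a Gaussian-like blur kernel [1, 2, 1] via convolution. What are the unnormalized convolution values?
Convolve image row [74, 71, 161, 80, 130, 124] with kernel [1, 2, 1]: y[0] = 74×1 = 74; y[1] = 74×2 + 71×1 = 219; y[2] = 74×1 + 71×2 + 161×1 = 377; y[3] = 71×1 + 161×2 + 80×1 = 473; y[4] = 161×1 + 80×2 + 130×1 = 451; y[5] = 80×1 + 130×2 + 124×1 = 464; y[6] = 130×1 + 124×2 = 378; y[7] = 124×1 = 124 → [74, 219, 377, 473, 451, 464, 378, 124]. Normalization factor = sum(kernel) = 4.

[74, 219, 377, 473, 451, 464, 378, 124]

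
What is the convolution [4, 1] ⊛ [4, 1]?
y[0] = 4×4 = 16; y[1] = 4×1 + 1×4 = 8; y[2] = 1×1 = 1

[16, 8, 1]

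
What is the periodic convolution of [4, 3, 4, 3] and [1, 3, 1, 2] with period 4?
Use y[k] = Σ_j x[j]·h[(k-j) mod 4]. y[0] = 4×1 + 3×2 + 4×1 + 3×3 = 23; y[1] = 4×3 + 3×1 + 4×2 + 3×1 = 26; y[2] = 4×1 + 3×3 + 4×1 + 3×2 = 23; y[3] = 4×2 + 3×1 + 4×3 + 3×1 = 26. Result: [23, 26, 23, 26]

[23, 26, 23, 26]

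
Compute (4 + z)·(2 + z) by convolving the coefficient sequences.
Ascending coefficients: a = [4, 1], b = [2, 1]. c[0] = 4×2 = 8; c[1] = 4×1 + 1×2 = 6; c[2] = 1×1 = 1. Result coefficients: [8, 6, 1] → 8 + 6z + z^2

8 + 6z + z^2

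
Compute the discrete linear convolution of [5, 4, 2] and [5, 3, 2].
y[0] = 5×5 = 25; y[1] = 5×3 + 4×5 = 35; y[2] = 5×2 + 4×3 + 2×5 = 32; y[3] = 4×2 + 2×3 = 14; y[4] = 2×2 = 4

[25, 35, 32, 14, 4]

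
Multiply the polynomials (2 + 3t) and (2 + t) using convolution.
Ascending coefficients: a = [2, 3], b = [2, 1]. c[0] = 2×2 = 4; c[1] = 2×1 + 3×2 = 8; c[2] = 3×1 = 3. Result coefficients: [4, 8, 3] → 4 + 8t + 3t^2

4 + 8t + 3t^2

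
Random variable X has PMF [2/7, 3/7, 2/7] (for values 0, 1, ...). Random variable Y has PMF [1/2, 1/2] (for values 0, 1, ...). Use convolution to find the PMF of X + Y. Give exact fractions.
P(X+Y=k) = Σ_i P(X=i)·P(Y=k-i) — a convolution of [2/7, 3/7, 2/7] and [1/2, 1/2]. P(X+Y=0) = (2/7)×(1/2) = 1/7; P(X+Y=1) = (2/7)×(1/2) + (3/7)×(1/2) = 1/7 + 3/14 = 5/14; P(X+Y=2) = (3/7)×(1/2) + (2/7)×(1/2) = 3/14 + 1/7 = 5/14; P(X+Y=3) = (2/7)×(1/2) = 1/7. PMF: [1/7, 5/14, 5/14, 1/7] (sums to 1 ✓)

[1/7, 5/14, 5/14, 1/7]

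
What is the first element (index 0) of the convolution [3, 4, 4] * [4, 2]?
Use y[k] = Σ_i a[i]·b[k-i] at k=0. y[0] = 3×4 = 12

12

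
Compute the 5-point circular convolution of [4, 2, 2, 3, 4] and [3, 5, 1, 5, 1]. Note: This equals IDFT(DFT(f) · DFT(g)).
Either evaluate y[k] = Σ_j f[j]·g[(k-j) mod 5] directly, or use IDFT(DFT(f) · DFT(g)). y[0] = 4×3 + 2×1 + 2×5 + 3×1 + 4×5 = 47; y[1] = 4×5 + 2×3 + 2×1 + 3×5 + 4×1 = 47; y[2] = 4×1 + 2×5 + 2×3 + 3×1 + 4×5 = 43; y[3] = 4×5 + 2×1 + 2×5 + 3×3 + 4×1 = 45; y[4] = 4×1 + 2×5 + 2×1 + 3×5 + 4×3 = 43. Result: [47, 47, 43, 45, 43]

[47, 47, 43, 45, 43]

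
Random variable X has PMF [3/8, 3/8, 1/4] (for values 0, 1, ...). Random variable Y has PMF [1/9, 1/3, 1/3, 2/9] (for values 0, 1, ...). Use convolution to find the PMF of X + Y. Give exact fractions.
P(X+Y=k) = Σ_i P(X=i)·P(Y=k-i) — a convolution of [3/8, 3/8, 1/4] and [1/9, 1/3, 1/3, 2/9]. P(X+Y=0) = (3/8)×(1/9) = 1/24; P(X+Y=1) = (3/8)×(1/3) + (3/8)×(1/9) = 1/8 + 1/24 = 1/6; P(X+Y=2) = (3/8)×(1/3) + (3/8)×(1/3) + (1/4)×(1/9) = 1/8 + 1/8 + 1/36 = 5/18; P(X+Y=3) = (3/8)×(2/9) + (3/8)×(1/3) + (1/4)×(1/3) = 1/12 + 1/8 + 1/12 = 7/24; P(X+Y=4) = (3/8)×(2/9) + (1/4)×(1/3) = 1/12 + 1/12 = 1/6; P(X+Y=5) = (1/4)×(2/9) = 1/18. PMF: [1/24, 1/6, 5/18, 7/24, 1/6, 1/18] (sums to 1 ✓)

[1/24, 1/6, 5/18, 7/24, 1/6, 1/18]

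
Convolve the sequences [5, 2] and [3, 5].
y[0] = 5×3 = 15; y[1] = 5×5 + 2×3 = 31; y[2] = 2×5 = 10

[15, 31, 10]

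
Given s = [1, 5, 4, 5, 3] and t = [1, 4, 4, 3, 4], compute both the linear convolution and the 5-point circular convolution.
Linear: y_lin[0] = 1×1 = 1; y_lin[1] = 1×4 + 5×1 = 9; y_lin[2] = 1×4 + 5×4 + 4×1 = 28; y_lin[3] = 1×3 + 5×4 + 4×4 + 5×1 = 44; y_lin[4] = 1×4 + 5×3 + 4×4 + 5×4 + 3×1 = 58; y_lin[5] = 5×4 + 4×3 + 5×4 + 3×4 = 64; y_lin[6] = 4×4 + 5×3 + 3×4 = 43; y_lin[7] = 5×4 + 3×3 = 29; y_lin[8] = 3×4 = 12 → [1, 9, 28, 44, 58, 64, 43, 29, 12]. Circular (length 5): y[0] = 1×1 + 5×4 + 4×3 + 5×4 + 3×4 = 65; y[1] = 1×4 + 5×1 + 4×4 + 5×3 + 3×4 = 52; y[2] = 1×4 + 5×4 + 4×1 + 5×4 + 3×3 = 57; y[3] = 1×3 + 5×4 + 4×4 + 5×1 + 3×4 = 56; y[4] = 1×4 + 5×3 + 4×4 + 5×4 + 3×1 = 58 → [65, 52, 57, 56, 58]

Linear: [1, 9, 28, 44, 58, 64, 43, 29, 12], Circular: [65, 52, 57, 56, 58]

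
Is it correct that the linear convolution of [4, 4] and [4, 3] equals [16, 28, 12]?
Recompute linear convolution of [4, 4] and [4, 3]: y[0] = 4×4 = 16; y[1] = 4×3 + 4×4 = 28; y[2] = 4×3 = 12 → [16, 28, 12]. Given [16, 28, 12] matches, so answer: Yes

Yes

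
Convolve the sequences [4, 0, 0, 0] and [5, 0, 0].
y[0] = 4×5 = 20; y[1] = 4×0 + 0×5 = 0; y[2] = 4×0 + 0×0 + 0×5 = 0; y[3] = 0×0 + 0×0 + 0×5 = 0; y[4] = 0×0 + 0×0 = 0; y[5] = 0×0 = 0

[20, 0, 0, 0, 0, 0]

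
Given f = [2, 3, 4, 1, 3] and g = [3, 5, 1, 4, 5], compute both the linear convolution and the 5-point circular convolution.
Linear: y_lin[0] = 2×3 = 6; y_lin[1] = 2×5 + 3×3 = 19; y_lin[2] = 2×1 + 3×5 + 4×3 = 29; y_lin[3] = 2×4 + 3×1 + 4×5 + 1×3 = 34; y_lin[4] = 2×5 + 3×4 + 4×1 + 1×5 + 3×3 = 40; y_lin[5] = 3×5 + 4×4 + 1×1 + 3×5 = 47; y_lin[6] = 4×5 + 1×4 + 3×1 = 27; y_lin[7] = 1×5 + 3×4 = 17; y_lin[8] = 3×5 = 15 → [6, 19, 29, 34, 40, 47, 27, 17, 15]. Circular (length 5): y[0] = 2×3 + 3×5 + 4×4 + 1×1 + 3×5 = 53; y[1] = 2×5 + 3×3 + 4×5 + 1×4 + 3×1 = 46; y[2] = 2×1 + 3×5 + 4×3 + 1×5 + 3×4 = 46; y[3] = 2×4 + 3×1 + 4×5 + 1×3 + 3×5 = 49; y[4] = 2×5 + 3×4 + 4×1 + 1×5 + 3×3 = 40 → [53, 46, 46, 49, 40]

Linear: [6, 19, 29, 34, 40, 47, 27, 17, 15], Circular: [53, 46, 46, 49, 40]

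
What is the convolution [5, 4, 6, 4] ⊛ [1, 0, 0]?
y[0] = 5×1 = 5; y[1] = 5×0 + 4×1 = 4; y[2] = 5×0 + 4×0 + 6×1 = 6; y[3] = 4×0 + 6×0 + 4×1 = 4; y[4] = 6×0 + 4×0 = 0; y[5] = 4×0 = 0

[5, 4, 6, 4, 0, 0]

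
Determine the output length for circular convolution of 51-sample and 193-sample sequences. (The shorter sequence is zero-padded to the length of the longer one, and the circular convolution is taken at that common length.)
Circular convolution (zero-padding the shorter input) has length max(m, n) = max(51, 193) = 193

193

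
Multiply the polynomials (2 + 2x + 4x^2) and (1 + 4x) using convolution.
Ascending coefficients: a = [2, 2, 4], b = [1, 4]. c[0] = 2×1 = 2; c[1] = 2×4 + 2×1 = 10; c[2] = 2×4 + 4×1 = 12; c[3] = 4×4 = 16. Result coefficients: [2, 10, 12, 16] → 2 + 10x + 12x^2 + 16x^3

2 + 10x + 12x^2 + 16x^3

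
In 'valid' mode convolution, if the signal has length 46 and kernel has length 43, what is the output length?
'Valid' mode counts only positions where the kernel fully overlaps the signal: m - n + 1 = 46 - 43 + 1 = 4

4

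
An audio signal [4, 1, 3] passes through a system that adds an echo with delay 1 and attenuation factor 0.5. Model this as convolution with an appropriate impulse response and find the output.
Direct-path + delayed-attenuated-path model → impulse response h = [1, 0.5] (1 at lag 0, 0.5 at lag 1). Output y[n] = x[n] + 0.5·x[n - 1] (with x[n] = 0 outside 0..2): y[0] = 4 + 0.5×0 = 4; y[1] = 1 + 0.5×4 = 3.0; y[2] = 3 + 0.5×1 = 3.5; y[3] = 0 + 0.5×3 = 1.5. So y = [4, 3.0, 3.5, 1.5]

[4, 3.0, 3.5, 1.5]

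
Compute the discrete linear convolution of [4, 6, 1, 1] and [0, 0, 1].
y[0] = 4×0 = 0; y[1] = 4×0 + 6×0 = 0; y[2] = 4×1 + 6×0 + 1×0 = 4; y[3] = 6×1 + 1×0 + 1×0 = 6; y[4] = 1×1 + 1×0 = 1; y[5] = 1×1 = 1

[0, 0, 4, 6, 1, 1]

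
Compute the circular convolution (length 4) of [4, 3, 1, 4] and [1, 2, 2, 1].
Use y[k] = Σ_j s[j]·t[(k-j) mod 4]. y[0] = 4×1 + 3×1 + 1×2 + 4×2 = 17; y[1] = 4×2 + 3×1 + 1×1 + 4×2 = 20; y[2] = 4×2 + 3×2 + 1×1 + 4×1 = 19; y[3] = 4×1 + 3×2 + 1×2 + 4×1 = 16. Result: [17, 20, 19, 16]

[17, 20, 19, 16]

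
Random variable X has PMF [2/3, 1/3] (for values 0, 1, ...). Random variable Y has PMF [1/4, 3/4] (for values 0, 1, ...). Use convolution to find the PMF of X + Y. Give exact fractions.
P(X+Y=k) = Σ_i P(X=i)·P(Y=k-i) — a convolution of [2/3, 1/3] and [1/4, 3/4]. P(X+Y=0) = (2/3)×(1/4) = 1/6; P(X+Y=1) = (2/3)×(3/4) + (1/3)×(1/4) = 1/2 + 1/12 = 7/12; P(X+Y=2) = (1/3)×(3/4) = 1/4. PMF: [1/6, 7/12, 1/4] (sums to 1 ✓)

[1/6, 7/12, 1/4]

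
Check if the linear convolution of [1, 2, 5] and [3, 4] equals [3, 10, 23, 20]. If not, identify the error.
Recompute linear convolution of [1, 2, 5] and [3, 4]: y[0] = 1×3 = 3; y[1] = 1×4 + 2×3 = 10; y[2] = 2×4 + 5×3 = 23; y[3] = 5×4 = 20 → [3, 10, 23, 20]. Given [3, 10, 23, 20] matches, so answer: Yes

Yes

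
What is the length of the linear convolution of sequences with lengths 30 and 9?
Linear/full convolution length: m + n - 1 = 30 + 9 - 1 = 38

38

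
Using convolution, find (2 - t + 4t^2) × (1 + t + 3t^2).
Ascending coefficients: a = [2, -1, 4], b = [1, 1, 3]. c[0] = 2×1 = 2; c[1] = 2×1 + -1×1 = 1; c[2] = 2×3 + -1×1 + 4×1 = 9; c[3] = -1×3 + 4×1 = 1; c[4] = 4×3 = 12. Result coefficients: [2, 1, 9, 1, 12] → 2 + t + 9t^2 + t^3 + 12t^4

2 + t + 9t^2 + t^3 + 12t^4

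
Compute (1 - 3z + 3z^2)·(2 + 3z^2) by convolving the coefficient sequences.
Ascending coefficients: a = [1, -3, 3], b = [2, 0, 3]. c[0] = 1×2 = 2; c[1] = 1×0 + -3×2 = -6; c[2] = 1×3 + -3×0 + 3×2 = 9; c[3] = -3×3 + 3×0 = -9; c[4] = 3×3 = 9. Result coefficients: [2, -6, 9, -9, 9] → 2 - 6z + 9z^2 - 9z^3 + 9z^4

2 - 6z + 9z^2 - 9z^3 + 9z^4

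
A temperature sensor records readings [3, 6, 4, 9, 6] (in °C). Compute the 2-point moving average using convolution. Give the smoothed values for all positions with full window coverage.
2-point moving average kernel = [1, 1]. Apply in 'valid' mode (full window coverage): avg[0] = (3 + 6) / 2 = 4.5; avg[1] = (6 + 4) / 2 = 5.0; avg[2] = (4 + 9) / 2 = 6.5; avg[3] = (9 + 6) / 2 = 7.5. Smoothed values: [4.5, 5.0, 6.5, 7.5]

[4.5, 5.0, 6.5, 7.5]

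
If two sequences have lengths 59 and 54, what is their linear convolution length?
Linear/full convolution length: m + n - 1 = 59 + 54 - 1 = 112

112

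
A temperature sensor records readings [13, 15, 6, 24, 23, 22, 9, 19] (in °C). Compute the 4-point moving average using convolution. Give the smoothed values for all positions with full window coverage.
4-point moving average kernel = [1, 1, 1, 1]. Apply in 'valid' mode (full window coverage): avg[0] = (13 + 15 + 6 + 24) / 4 = 14.5; avg[1] = (15 + 6 + 24 + 23) / 4 = 17.0; avg[2] = (6 + 24 + 23 + 22) / 4 = 18.75; avg[3] = (24 + 23 + 22 + 9) / 4 = 19.5; avg[4] = (23 + 22 + 9 + 19) / 4 = 18.25. Smoothed values: [14.5, 17.0, 18.75, 19.5, 18.25]

[14.5, 17.0, 18.75, 19.5, 18.25]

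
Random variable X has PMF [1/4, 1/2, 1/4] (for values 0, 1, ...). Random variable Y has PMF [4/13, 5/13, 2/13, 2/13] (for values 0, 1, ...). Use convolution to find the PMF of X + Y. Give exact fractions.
P(X+Y=k) = Σ_i P(X=i)·P(Y=k-i) — a convolution of [1/4, 1/2, 1/4] and [4/13, 5/13, 2/13, 2/13]. P(X+Y=0) = (1/4)×(4/13) = 1/13; P(X+Y=1) = (1/4)×(5/13) + (1/2)×(4/13) = 5/52 + 2/13 = 1/4; P(X+Y=2) = (1/4)×(2/13) + (1/2)×(5/13) + (1/4)×(4/13) = 1/26 + 5/26 + 1/13 = 4/13; P(X+Y=3) = (1/4)×(2/13) + (1/2)×(2/13) + (1/4)×(5/13) = 1/26 + 1/13 + 5/52 = 11/52; P(X+Y=4) = (1/2)×(2/13) + (1/4)×(2/13) = 1/13 + 1/26 = 3/26; P(X+Y=5) = (1/4)×(2/13) = 1/26. PMF: [1/13, 1/4, 4/13, 11/52, 3/26, 1/26] (sums to 1 ✓)

[1/13, 1/4, 4/13, 11/52, 3/26, 1/26]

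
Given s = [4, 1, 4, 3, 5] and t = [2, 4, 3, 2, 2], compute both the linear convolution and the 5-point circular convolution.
Linear: y_lin[0] = 4×2 = 8; y_lin[1] = 4×4 + 1×2 = 18; y_lin[2] = 4×3 + 1×4 + 4×2 = 24; y_lin[3] = 4×2 + 1×3 + 4×4 + 3×2 = 33; y_lin[4] = 4×2 + 1×2 + 4×3 + 3×4 + 5×2 = 44; y_lin[5] = 1×2 + 4×2 + 3×3 + 5×4 = 39; y_lin[6] = 4×2 + 3×2 + 5×3 = 29; y_lin[7] = 3×2 + 5×2 = 16; y_lin[8] = 5×2 = 10 → [8, 18, 24, 33, 44, 39, 29, 16, 10]. Circular (length 5): y[0] = 4×2 + 1×2 + 4×2 + 3×3 + 5×4 = 47; y[1] = 4×4 + 1×2 + 4×2 + 3×2 + 5×3 = 47; y[2] = 4×3 + 1×4 + 4×2 + 3×2 + 5×2 = 40; y[3] = 4×2 + 1×3 + 4×4 + 3×2 + 5×2 = 43; y[4] = 4×2 + 1×2 + 4×3 + 3×4 + 5×2 = 44 → [47, 47, 40, 43, 44]

Linear: [8, 18, 24, 33, 44, 39, 29, 16, 10], Circular: [47, 47, 40, 43, 44]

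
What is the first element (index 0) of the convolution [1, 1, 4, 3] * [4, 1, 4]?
Use y[k] = Σ_i a[i]·b[k-i] at k=0. y[0] = 1×4 = 4

4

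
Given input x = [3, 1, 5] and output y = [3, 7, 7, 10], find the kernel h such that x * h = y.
Output length 4 = len(x) + len(h) - 1 ⇒ len(h) = 2. Solve h forward using h[k] = (y[k] - Σ_{i≥1} x[i]·h[k-i]) / x[0]: h[0] = y[0] / x[0] = 3 / 3 = 1; h[1] = (y[1] - 1×1) / x[0] = (7 - 1×1) / 3 = 2. So h = [1, 2]. Forward-check [3, 1, 5] * [1, 2]: y[0] = 3×1 = 3; y[1] = 3×2 + 1×1 = 7; y[2] = 1×2 + 5×1 = 7; y[3] = 5×2 = 10 → [3, 7, 7, 10] ✓

[1, 2]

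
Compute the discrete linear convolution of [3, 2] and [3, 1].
y[0] = 3×3 = 9; y[1] = 3×1 + 2×3 = 9; y[2] = 2×1 = 2

[9, 9, 2]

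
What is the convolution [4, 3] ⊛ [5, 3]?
y[0] = 4×5 = 20; y[1] = 4×3 + 3×5 = 27; y[2] = 3×3 = 9

[20, 27, 9]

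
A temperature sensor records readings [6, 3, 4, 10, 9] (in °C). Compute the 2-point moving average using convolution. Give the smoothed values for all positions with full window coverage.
2-point moving average kernel = [1, 1]. Apply in 'valid' mode (full window coverage): avg[0] = (6 + 3) / 2 = 4.5; avg[1] = (3 + 4) / 2 = 3.5; avg[2] = (4 + 10) / 2 = 7.0; avg[3] = (10 + 9) / 2 = 9.5. Smoothed values: [4.5, 3.5, 7.0, 9.5]

[4.5, 3.5, 7.0, 9.5]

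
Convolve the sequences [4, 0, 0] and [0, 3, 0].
y[0] = 4×0 = 0; y[1] = 4×3 + 0×0 = 12; y[2] = 4×0 + 0×3 + 0×0 = 0; y[3] = 0×0 + 0×3 = 0; y[4] = 0×0 = 0

[0, 12, 0, 0, 0]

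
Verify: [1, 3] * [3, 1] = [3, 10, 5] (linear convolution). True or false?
Recompute linear convolution of [1, 3] and [3, 1]: y[0] = 1×3 = 3; y[1] = 1×1 + 3×3 = 10; y[2] = 3×1 = 3 → [3, 10, 3]. Compare to given [3, 10, 5]: they differ at index 2: given 5, correct 3, so answer: No

No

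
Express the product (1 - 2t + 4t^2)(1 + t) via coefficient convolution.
Ascending coefficients: a = [1, -2, 4], b = [1, 1]. c[0] = 1×1 = 1; c[1] = 1×1 + -2×1 = -1; c[2] = -2×1 + 4×1 = 2; c[3] = 4×1 = 4. Result coefficients: [1, -1, 2, 4] → 1 - t + 2t^2 + 4t^3

1 - t + 2t^2 + 4t^3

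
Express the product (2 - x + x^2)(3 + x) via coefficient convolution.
Ascending coefficients: a = [2, -1, 1], b = [3, 1]. c[0] = 2×3 = 6; c[1] = 2×1 + -1×3 = -1; c[2] = -1×1 + 1×3 = 2; c[3] = 1×1 = 1. Result coefficients: [6, -1, 2, 1] → 6 - x + 2x^2 + x^3

6 - x + 2x^2 + x^3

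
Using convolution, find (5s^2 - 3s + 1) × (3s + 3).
Ascending coefficients: a = [1, -3, 5], b = [3, 3]. c[0] = 1×3 = 3; c[1] = 1×3 + -3×3 = -6; c[2] = -3×3 + 5×3 = 6; c[3] = 5×3 = 15. Result coefficients: [3, -6, 6, 15] → 15s^3 + 6s^2 - 6s + 3

15s^3 + 6s^2 - 6s + 3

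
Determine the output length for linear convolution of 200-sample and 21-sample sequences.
Linear/full convolution length: m + n - 1 = 200 + 21 - 1 = 220

220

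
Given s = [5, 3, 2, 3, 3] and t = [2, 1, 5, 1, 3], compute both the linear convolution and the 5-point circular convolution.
Linear: y_lin[0] = 5×2 = 10; y_lin[1] = 5×1 + 3×2 = 11; y_lin[2] = 5×5 + 3×1 + 2×2 = 32; y_lin[3] = 5×1 + 3×5 + 2×1 + 3×2 = 28; y_lin[4] = 5×3 + 3×1 + 2×5 + 3×1 + 3×2 = 37; y_lin[5] = 3×3 + 2×1 + 3×5 + 3×1 = 29; y_lin[6] = 2×3 + 3×1 + 3×5 = 24; y_lin[7] = 3×3 + 3×1 = 12; y_lin[8] = 3×3 = 9 → [10, 11, 32, 28, 37, 29, 24, 12, 9]. Circular (length 5): y[0] = 5×2 + 3×3 + 2×1 + 3×5 + 3×1 = 39; y[1] = 5×1 + 3×2 + 2×3 + 3×1 + 3×5 = 35; y[2] = 5×5 + 3×1 + 2×2 + 3×3 + 3×1 = 44; y[3] = 5×1 + 3×5 + 2×1 + 3×2 + 3×3 = 37; y[4] = 5×3 + 3×1 + 2×5 + 3×1 + 3×2 = 37 → [39, 35, 44, 37, 37]

Linear: [10, 11, 32, 28, 37, 29, 24, 12, 9], Circular: [39, 35, 44, 37, 37]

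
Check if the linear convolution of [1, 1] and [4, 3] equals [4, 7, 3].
Recompute linear convolution of [1, 1] and [4, 3]: y[0] = 1×4 = 4; y[1] = 1×3 + 1×4 = 7; y[2] = 1×3 = 3 → [4, 7, 3]. Given [4, 7, 3] matches, so answer: Yes

Yes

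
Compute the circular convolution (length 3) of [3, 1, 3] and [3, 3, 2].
Use y[k] = Σ_j u[j]·v[(k-j) mod 3]. y[0] = 3×3 + 1×2 + 3×3 = 20; y[1] = 3×3 + 1×3 + 3×2 = 18; y[2] = 3×2 + 1×3 + 3×3 = 18. Result: [20, 18, 18]

[20, 18, 18]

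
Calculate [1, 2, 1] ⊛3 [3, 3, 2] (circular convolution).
Use y[k] = Σ_j u[j]·v[(k-j) mod 3]. y[0] = 1×3 + 2×2 + 1×3 = 10; y[1] = 1×3 + 2×3 + 1×2 = 11; y[2] = 1×2 + 2×3 + 1×3 = 11. Result: [10, 11, 11]

[10, 11, 11]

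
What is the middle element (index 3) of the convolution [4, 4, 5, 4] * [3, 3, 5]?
Use y[k] = Σ_i a[i]·b[k-i] at k=3. y[3] = 4×5 + 5×3 + 4×3 = 47

47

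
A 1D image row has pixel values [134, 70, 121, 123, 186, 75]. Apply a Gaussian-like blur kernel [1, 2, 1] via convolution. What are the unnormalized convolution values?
Convolve image row [134, 70, 121, 123, 186, 75] with kernel [1, 2, 1]: y[0] = 134×1 = 134; y[1] = 134×2 + 70×1 = 338; y[2] = 134×1 + 70×2 + 121×1 = 395; y[3] = 70×1 + 121×2 + 123×1 = 435; y[4] = 121×1 + 123×2 + 186×1 = 553; y[5] = 123×1 + 186×2 + 75×1 = 570; y[6] = 186×1 + 75×2 = 336; y[7] = 75×1 = 75 → [134, 338, 395, 435, 553, 570, 336, 75]. Normalization factor = sum(kernel) = 4.

[134, 338, 395, 435, 553, 570, 336, 75]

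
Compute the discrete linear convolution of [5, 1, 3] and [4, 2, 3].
y[0] = 5×4 = 20; y[1] = 5×2 + 1×4 = 14; y[2] = 5×3 + 1×2 + 3×4 = 29; y[3] = 1×3 + 3×2 = 9; y[4] = 3×3 = 9

[20, 14, 29, 9, 9]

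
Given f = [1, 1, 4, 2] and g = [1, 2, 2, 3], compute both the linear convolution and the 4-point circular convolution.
Linear: y_lin[0] = 1×1 = 1; y_lin[1] = 1×2 + 1×1 = 3; y_lin[2] = 1×2 + 1×2 + 4×1 = 8; y_lin[3] = 1×3 + 1×2 + 4×2 + 2×1 = 15; y_lin[4] = 1×3 + 4×2 + 2×2 = 15; y_lin[5] = 4×3 + 2×2 = 16; y_lin[6] = 2×3 = 6 → [1, 3, 8, 15, 15, 16, 6]. Circular (length 4): y[0] = 1×1 + 1×3 + 4×2 + 2×2 = 16; y[1] = 1×2 + 1×1 + 4×3 + 2×2 = 19; y[2] = 1×2 + 1×2 + 4×1 + 2×3 = 14; y[3] = 1×3 + 1×2 + 4×2 + 2×1 = 15 → [16, 19, 14, 15]

Linear: [1, 3, 8, 15, 15, 16, 6], Circular: [16, 19, 14, 15]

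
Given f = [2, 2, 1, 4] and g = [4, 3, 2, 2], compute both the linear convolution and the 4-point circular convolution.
Linear: y_lin[0] = 2×4 = 8; y_lin[1] = 2×3 + 2×4 = 14; y_lin[2] = 2×2 + 2×3 + 1×4 = 14; y_lin[3] = 2×2 + 2×2 + 1×3 + 4×4 = 27; y_lin[4] = 2×2 + 1×2 + 4×3 = 18; y_lin[5] = 1×2 + 4×2 = 10; y_lin[6] = 4×2 = 8 → [8, 14, 14, 27, 18, 10, 8]. Circular (length 4): y[0] = 2×4 + 2×2 + 1×2 + 4×3 = 26; y[1] = 2×3 + 2×4 + 1×2 + 4×2 = 24; y[2] = 2×2 + 2×3 + 1×4 + 4×2 = 22; y[3] = 2×2 + 2×2 + 1×3 + 4×4 = 27 → [26, 24, 22, 27]

Linear: [8, 14, 14, 27, 18, 10, 8], Circular: [26, 24, 22, 27]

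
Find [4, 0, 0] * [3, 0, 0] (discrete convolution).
y[0] = 4×3 = 12; y[1] = 4×0 + 0×3 = 0; y[2] = 4×0 + 0×0 + 0×3 = 0; y[3] = 0×0 + 0×0 = 0; y[4] = 0×0 = 0

[12, 0, 0, 0, 0]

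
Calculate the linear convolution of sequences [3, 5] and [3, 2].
y[0] = 3×3 = 9; y[1] = 3×2 + 5×3 = 21; y[2] = 5×2 = 10

[9, 21, 10]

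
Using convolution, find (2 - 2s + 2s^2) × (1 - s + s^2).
Ascending coefficients: a = [2, -2, 2], b = [1, -1, 1]. c[0] = 2×1 = 2; c[1] = 2×-1 + -2×1 = -4; c[2] = 2×1 + -2×-1 + 2×1 = 6; c[3] = -2×1 + 2×-1 = -4; c[4] = 2×1 = 2. Result coefficients: [2, -4, 6, -4, 2] → 2 - 4s + 6s^2 - 4s^3 + 2s^4

2 - 4s + 6s^2 - 4s^3 + 2s^4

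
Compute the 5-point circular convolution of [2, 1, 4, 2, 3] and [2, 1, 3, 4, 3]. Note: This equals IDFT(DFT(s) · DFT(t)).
Either evaluate y[k] = Σ_j s[j]·t[(k-j) mod 5] directly, or use IDFT(DFT(s) · DFT(t)). y[0] = 2×2 + 1×3 + 4×4 + 2×3 + 3×1 = 32; y[1] = 2×1 + 1×2 + 4×3 + 2×4 + 3×3 = 33; y[2] = 2×3 + 1×1 + 4×2 + 2×3 + 3×4 = 33; y[3] = 2×4 + 1×3 + 4×1 + 2×2 + 3×3 = 28; y[4] = 2×3 + 1×4 + 4×3 + 2×1 + 3×2 = 30. Result: [32, 33, 33, 28, 30]

[32, 33, 33, 28, 30]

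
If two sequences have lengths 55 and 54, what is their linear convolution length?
Linear/full convolution length: m + n - 1 = 55 + 54 - 1 = 108

108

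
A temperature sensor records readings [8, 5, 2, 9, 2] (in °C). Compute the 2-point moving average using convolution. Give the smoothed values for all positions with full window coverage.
2-point moving average kernel = [1, 1]. Apply in 'valid' mode (full window coverage): avg[0] = (8 + 5) / 2 = 6.5; avg[1] = (5 + 2) / 2 = 3.5; avg[2] = (2 + 9) / 2 = 5.5; avg[3] = (9 + 2) / 2 = 5.5. Smoothed values: [6.5, 3.5, 5.5, 5.5]

[6.5, 3.5, 5.5, 5.5]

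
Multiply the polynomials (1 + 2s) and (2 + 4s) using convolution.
Ascending coefficients: a = [1, 2], b = [2, 4]. c[0] = 1×2 = 2; c[1] = 1×4 + 2×2 = 8; c[2] = 2×4 = 8. Result coefficients: [2, 8, 8] → 2 + 8s + 8s^2

2 + 8s + 8s^2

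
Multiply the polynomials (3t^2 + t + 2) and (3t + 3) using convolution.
Ascending coefficients: a = [2, 1, 3], b = [3, 3]. c[0] = 2×3 = 6; c[1] = 2×3 + 1×3 = 9; c[2] = 1×3 + 3×3 = 12; c[3] = 3×3 = 9. Result coefficients: [6, 9, 12, 9] → 9t^3 + 12t^2 + 9t + 6

9t^3 + 12t^2 + 9t + 6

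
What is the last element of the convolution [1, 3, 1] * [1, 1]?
Use y[k] = Σ_i a[i]·b[k-i] at k=3. y[3] = 1×1 = 1

1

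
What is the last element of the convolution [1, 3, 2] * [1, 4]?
Use y[k] = Σ_i a[i]·b[k-i] at k=3. y[3] = 2×4 = 8

8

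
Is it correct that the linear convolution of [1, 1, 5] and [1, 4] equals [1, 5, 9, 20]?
Recompute linear convolution of [1, 1, 5] and [1, 4]: y[0] = 1×1 = 1; y[1] = 1×4 + 1×1 = 5; y[2] = 1×4 + 5×1 = 9; y[3] = 5×4 = 20 → [1, 5, 9, 20]. Given [1, 5, 9, 20] matches, so answer: Yes

Yes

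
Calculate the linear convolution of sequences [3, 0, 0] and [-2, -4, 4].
y[0] = 3×-2 = -6; y[1] = 3×-4 + 0×-2 = -12; y[2] = 3×4 + 0×-4 + 0×-2 = 12; y[3] = 0×4 + 0×-4 = 0; y[4] = 0×4 = 0

[-6, -12, 12, 0, 0]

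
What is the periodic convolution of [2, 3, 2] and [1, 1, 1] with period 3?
Use y[k] = Σ_j f[j]·g[(k-j) mod 3]. y[0] = 2×1 + 3×1 + 2×1 = 7; y[1] = 2×1 + 3×1 + 2×1 = 7; y[2] = 2×1 + 3×1 + 2×1 = 7. Result: [7, 7, 7]

[7, 7, 7]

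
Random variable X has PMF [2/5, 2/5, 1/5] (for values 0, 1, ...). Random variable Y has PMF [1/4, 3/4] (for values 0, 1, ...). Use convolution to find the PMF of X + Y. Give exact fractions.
P(X+Y=k) = Σ_i P(X=i)·P(Y=k-i) — a convolution of [2/5, 2/5, 1/5] and [1/4, 3/4]. P(X+Y=0) = (2/5)×(1/4) = 1/10; P(X+Y=1) = (2/5)×(3/4) + (2/5)×(1/4) = 3/10 + 1/10 = 2/5; P(X+Y=2) = (2/5)×(3/4) + (1/5)×(1/4) = 3/10 + 1/20 = 7/20; P(X+Y=3) = (1/5)×(3/4) = 3/20. PMF: [1/10, 2/5, 7/20, 3/20] (sums to 1 ✓)

[1/10, 2/5, 7/20, 3/20]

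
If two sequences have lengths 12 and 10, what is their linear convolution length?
Linear/full convolution length: m + n - 1 = 12 + 10 - 1 = 21

21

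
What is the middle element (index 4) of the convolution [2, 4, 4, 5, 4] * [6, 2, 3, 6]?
Use y[k] = Σ_i a[i]·b[k-i] at k=4. y[4] = 4×6 + 4×3 + 5×2 + 4×6 = 70

70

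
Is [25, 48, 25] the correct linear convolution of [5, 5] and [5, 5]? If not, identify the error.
Recompute linear convolution of [5, 5] and [5, 5]: y[0] = 5×5 = 25; y[1] = 5×5 + 5×5 = 50; y[2] = 5×5 = 25 → [25, 50, 25]. Compare to given [25, 48, 25]: they differ at index 1: given 48, correct 50, so answer: No

No. Error at index 1: given 48, correct 50.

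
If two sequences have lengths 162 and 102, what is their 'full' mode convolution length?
Linear/full convolution length: m + n - 1 = 162 + 102 - 1 = 263

263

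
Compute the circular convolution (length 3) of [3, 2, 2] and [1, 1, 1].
Use y[k] = Σ_j f[j]·g[(k-j) mod 3]. y[0] = 3×1 + 2×1 + 2×1 = 7; y[1] = 3×1 + 2×1 + 2×1 = 7; y[2] = 3×1 + 2×1 + 2×1 = 7. Result: [7, 7, 7]

[7, 7, 7]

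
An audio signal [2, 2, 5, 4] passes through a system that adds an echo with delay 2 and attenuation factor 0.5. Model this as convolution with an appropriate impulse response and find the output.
Direct-path + delayed-attenuated-path model → impulse response h = [1, 0, 0.5] (1 at lag 0, 0.5 at lag 2). Output y[n] = x[n] + 0.5·x[n - 2] (with x[n] = 0 outside 0..3): y[0] = 2 + 0.5×0 = 2; y[1] = 2 + 0.5×0 = 2; y[2] = 5 + 0.5×2 = 6.0; y[3] = 4 + 0.5×2 = 5.0; y[4] = 0 + 0.5×5 = 2.5; y[5] = 0 + 0.5×4 = 2.0. So y = [2, 2, 6.0, 5.0, 2.5, 2.0]

[2, 2, 6.0, 5.0, 2.5, 2.0]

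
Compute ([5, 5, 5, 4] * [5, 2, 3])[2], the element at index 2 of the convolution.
Use y[k] = Σ_i a[i]·b[k-i] at k=2. y[2] = 5×3 + 5×2 + 5×5 = 50

50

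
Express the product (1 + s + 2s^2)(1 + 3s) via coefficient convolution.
Ascending coefficients: a = [1, 1, 2], b = [1, 3]. c[0] = 1×1 = 1; c[1] = 1×3 + 1×1 = 4; c[2] = 1×3 + 2×1 = 5; c[3] = 2×3 = 6. Result coefficients: [1, 4, 5, 6] → 1 + 4s + 5s^2 + 6s^3

1 + 4s + 5s^2 + 6s^3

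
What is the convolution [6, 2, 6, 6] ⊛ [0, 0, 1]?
y[0] = 6×0 = 0; y[1] = 6×0 + 2×0 = 0; y[2] = 6×1 + 2×0 + 6×0 = 6; y[3] = 2×1 + 6×0 + 6×0 = 2; y[4] = 6×1 + 6×0 = 6; y[5] = 6×1 = 6

[0, 0, 6, 2, 6, 6]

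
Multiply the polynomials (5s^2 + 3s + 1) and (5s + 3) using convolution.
Ascending coefficients: a = [1, 3, 5], b = [3, 5]. c[0] = 1×3 = 3; c[1] = 1×5 + 3×3 = 14; c[2] = 3×5 + 5×3 = 30; c[3] = 5×5 = 25. Result coefficients: [3, 14, 30, 25] → 25s^3 + 30s^2 + 14s + 3

25s^3 + 30s^2 + 14s + 3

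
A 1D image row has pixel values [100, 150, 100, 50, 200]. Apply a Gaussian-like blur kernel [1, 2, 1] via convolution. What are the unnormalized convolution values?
Convolve image row [100, 150, 100, 50, 200] with kernel [1, 2, 1]: y[0] = 100×1 = 100; y[1] = 100×2 + 150×1 = 350; y[2] = 100×1 + 150×2 + 100×1 = 500; y[3] = 150×1 + 100×2 + 50×1 = 400; y[4] = 100×1 + 50×2 + 200×1 = 400; y[5] = 50×1 + 200×2 = 450; y[6] = 200×1 = 200 → [100, 350, 500, 400, 400, 450, 200]. Normalization factor = sum(kernel) = 4.

[100, 350, 500, 400, 400, 450, 200]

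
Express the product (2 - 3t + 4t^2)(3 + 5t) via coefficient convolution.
Ascending coefficients: a = [2, -3, 4], b = [3, 5]. c[0] = 2×3 = 6; c[1] = 2×5 + -3×3 = 1; c[2] = -3×5 + 4×3 = -3; c[3] = 4×5 = 20. Result coefficients: [6, 1, -3, 20] → 6 + t - 3t^2 + 20t^3

6 + t - 3t^2 + 20t^3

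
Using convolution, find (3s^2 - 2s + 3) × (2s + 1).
Ascending coefficients: a = [3, -2, 3], b = [1, 2]. c[0] = 3×1 = 3; c[1] = 3×2 + -2×1 = 4; c[2] = -2×2 + 3×1 = -1; c[3] = 3×2 = 6. Result coefficients: [3, 4, -1, 6] → 6s^3 - s^2 + 4s + 3

6s^3 - s^2 + 4s + 3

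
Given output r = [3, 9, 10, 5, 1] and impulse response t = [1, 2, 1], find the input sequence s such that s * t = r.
Deconvolve r=[3, 9, 10, 5, 1] by t=[1, 2, 1]. Since t[0]=1, solve forward: s[0] = r[0] / 1 = 3; s[1] = (r[1] - 3×2) / 1 = 3; s[2] = (r[2] - 3×2 - 3×1) / 1 = 1. So s = [3, 3, 1]. Check by forward convolution: r[0] = 3×1 = 3; r[1] = 3×2 + 3×1 = 9; r[2] = 3×1 + 3×2 + 1×1 = 10; r[3] = 3×1 + 1×2 = 5; r[4] = 1×1 = 1

[3, 3, 1]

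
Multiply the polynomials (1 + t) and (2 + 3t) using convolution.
Ascending coefficients: a = [1, 1], b = [2, 3]. c[0] = 1×2 = 2; c[1] = 1×3 + 1×2 = 5; c[2] = 1×3 = 3. Result coefficients: [2, 5, 3] → 2 + 5t + 3t^2

2 + 5t + 3t^2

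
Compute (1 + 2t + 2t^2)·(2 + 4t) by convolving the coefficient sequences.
Ascending coefficients: a = [1, 2, 2], b = [2, 4]. c[0] = 1×2 = 2; c[1] = 1×4 + 2×2 = 8; c[2] = 2×4 + 2×2 = 12; c[3] = 2×4 = 8. Result coefficients: [2, 8, 12, 8] → 2 + 8t + 12t^2 + 8t^3

2 + 8t + 12t^2 + 8t^3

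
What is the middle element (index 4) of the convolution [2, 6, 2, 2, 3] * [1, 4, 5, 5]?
Use y[k] = Σ_i a[i]·b[k-i] at k=4. y[4] = 6×5 + 2×5 + 2×4 + 3×1 = 51

51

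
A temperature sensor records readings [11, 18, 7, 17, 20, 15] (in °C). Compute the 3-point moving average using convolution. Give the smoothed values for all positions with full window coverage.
3-point moving average kernel = [1, 1, 1]. Apply in 'valid' mode (full window coverage): avg[0] = (11 + 18 + 7) / 3 = 12.0; avg[1] = (18 + 7 + 17) / 3 = 14.0; avg[2] = (7 + 17 + 20) / 3 = 14.67; avg[3] = (17 + 20 + 15) / 3 = 17.33. Smoothed values: [12.0, 14.0, 14.67, 17.33]

[12.0, 14.0, 14.67, 17.33]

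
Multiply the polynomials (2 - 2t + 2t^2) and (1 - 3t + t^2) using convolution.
Ascending coefficients: a = [2, -2, 2], b = [1, -3, 1]. c[0] = 2×1 = 2; c[1] = 2×-3 + -2×1 = -8; c[2] = 2×1 + -2×-3 + 2×1 = 10; c[3] = -2×1 + 2×-3 = -8; c[4] = 2×1 = 2. Result coefficients: [2, -8, 10, -8, 2] → 2 - 8t + 10t^2 - 8t^3 + 2t^4

2 - 8t + 10t^2 - 8t^3 + 2t^4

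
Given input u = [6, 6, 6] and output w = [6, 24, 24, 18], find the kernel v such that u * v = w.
Output length 4 = len(u) + len(v) - 1 ⇒ len(v) = 2. Solve v forward using v[k] = (w[k] - Σ_{i≥1} u[i]·v[k-i]) / u[0]: v[0] = w[0] / u[0] = 6 / 6 = 1; v[1] = (w[1] - 6×1) / u[0] = (24 - 6×1) / 6 = 3. So v = [1, 3]. Forward-check [6, 6, 6] * [1, 3]: w[0] = 6×1 = 6; w[1] = 6×3 + 6×1 = 24; w[2] = 6×3 + 6×1 = 24; w[3] = 6×3 = 18 → [6, 24, 24, 18] ✓

[1, 3]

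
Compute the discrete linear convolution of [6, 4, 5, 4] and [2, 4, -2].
y[0] = 6×2 = 12; y[1] = 6×4 + 4×2 = 32; y[2] = 6×-2 + 4×4 + 5×2 = 14; y[3] = 4×-2 + 5×4 + 4×2 = 20; y[4] = 5×-2 + 4×4 = 6; y[5] = 4×-2 = -8

[12, 32, 14, 20, 6, -8]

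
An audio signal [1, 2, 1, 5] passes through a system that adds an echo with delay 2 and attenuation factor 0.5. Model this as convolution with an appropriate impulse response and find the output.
Direct-path + delayed-attenuated-path model → impulse response h = [1, 0, 0.5] (1 at lag 0, 0.5 at lag 2). Output y[n] = x[n] + 0.5·x[n - 2] (with x[n] = 0 outside 0..3): y[0] = 1 + 0.5×0 = 1; y[1] = 2 + 0.5×0 = 2; y[2] = 1 + 0.5×1 = 1.5; y[3] = 5 + 0.5×2 = 6.0; y[4] = 0 + 0.5×1 = 0.5; y[5] = 0 + 0.5×5 = 2.5. So y = [1, 2, 1.5, 6.0, 0.5, 2.5]

[1, 2, 1.5, 6.0, 0.5, 2.5]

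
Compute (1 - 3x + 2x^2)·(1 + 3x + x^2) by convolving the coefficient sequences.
Ascending coefficients: a = [1, -3, 2], b = [1, 3, 1]. c[0] = 1×1 = 1; c[1] = 1×3 + -3×1 = 0; c[2] = 1×1 + -3×3 + 2×1 = -6; c[3] = -3×1 + 2×3 = 3; c[4] = 2×1 = 2. Result coefficients: [1, 0, -6, 3, 2] → 1 - 6x^2 + 3x^3 + 2x^4

1 - 6x^2 + 3x^3 + 2x^4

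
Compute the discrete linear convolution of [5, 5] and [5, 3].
y[0] = 5×5 = 25; y[1] = 5×3 + 5×5 = 40; y[2] = 5×3 = 15

[25, 40, 15]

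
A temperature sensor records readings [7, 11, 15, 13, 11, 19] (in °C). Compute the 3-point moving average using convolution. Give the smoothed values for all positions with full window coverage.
3-point moving average kernel = [1, 1, 1]. Apply in 'valid' mode (full window coverage): avg[0] = (7 + 11 + 15) / 3 = 11.0; avg[1] = (11 + 15 + 13) / 3 = 13.0; avg[2] = (15 + 13 + 11) / 3 = 13.0; avg[3] = (13 + 11 + 19) / 3 = 14.33. Smoothed values: [11.0, 13.0, 13.0, 14.33]

[11.0, 13.0, 13.0, 14.33]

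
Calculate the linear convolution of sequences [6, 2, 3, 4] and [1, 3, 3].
y[0] = 6×1 = 6; y[1] = 6×3 + 2×1 = 20; y[2] = 6×3 + 2×3 + 3×1 = 27; y[3] = 2×3 + 3×3 + 4×1 = 19; y[4] = 3×3 + 4×3 = 21; y[5] = 4×3 = 12

[6, 20, 27, 19, 21, 12]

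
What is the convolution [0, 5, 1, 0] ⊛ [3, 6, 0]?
y[0] = 0×3 = 0; y[1] = 0×6 + 5×3 = 15; y[2] = 0×0 + 5×6 + 1×3 = 33; y[3] = 5×0 + 1×6 + 0×3 = 6; y[4] = 1×0 + 0×6 = 0; y[5] = 0×0 = 0

[0, 15, 33, 6, 0, 0]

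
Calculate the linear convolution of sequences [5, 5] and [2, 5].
y[0] = 5×2 = 10; y[1] = 5×5 + 5×2 = 35; y[2] = 5×5 = 25

[10, 35, 25]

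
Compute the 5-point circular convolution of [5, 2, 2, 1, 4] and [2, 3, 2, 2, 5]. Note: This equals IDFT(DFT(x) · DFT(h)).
Either evaluate y[k] = Σ_j x[j]·h[(k-j) mod 5] directly, or use IDFT(DFT(x) · DFT(h)). y[0] = 5×2 + 2×5 + 2×2 + 1×2 + 4×3 = 38; y[1] = 5×3 + 2×2 + 2×5 + 1×2 + 4×2 = 39; y[2] = 5×2 + 2×3 + 2×2 + 1×5 + 4×2 = 33; y[3] = 5×2 + 2×2 + 2×3 + 1×2 + 4×5 = 42; y[4] = 5×5 + 2×2 + 2×2 + 1×3 + 4×2 = 44. Result: [38, 39, 33, 42, 44]

[38, 39, 33, 42, 44]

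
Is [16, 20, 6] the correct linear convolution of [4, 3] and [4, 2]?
Recompute linear convolution of [4, 3] and [4, 2]: y[0] = 4×4 = 16; y[1] = 4×2 + 3×4 = 20; y[2] = 3×2 = 6 → [16, 20, 6]. Given [16, 20, 6] matches, so answer: Yes

Yes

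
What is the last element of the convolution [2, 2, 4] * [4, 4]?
Use y[k] = Σ_i a[i]·b[k-i] at k=3. y[3] = 4×4 = 16

16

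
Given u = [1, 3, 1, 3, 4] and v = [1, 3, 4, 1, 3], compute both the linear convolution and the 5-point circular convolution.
Linear: y_lin[0] = 1×1 = 1; y_lin[1] = 1×3 + 3×1 = 6; y_lin[2] = 1×4 + 3×3 + 1×1 = 14; y_lin[3] = 1×1 + 3×4 + 1×3 + 3×1 = 19; y_lin[4] = 1×3 + 3×1 + 1×4 + 3×3 + 4×1 = 23; y_lin[5] = 3×3 + 1×1 + 3×4 + 4×3 = 34; y_lin[6] = 1×3 + 3×1 + 4×4 = 22; y_lin[7] = 3×3 + 4×1 = 13; y_lin[8] = 4×3 = 12 → [1, 6, 14, 19, 23, 34, 22, 13, 12]. Circular (length 5): y[0] = 1×1 + 3×3 + 1×1 + 3×4 + 4×3 = 35; y[1] = 1×3 + 3×1 + 1×3 + 3×1 + 4×4 = 28; y[2] = 1×4 + 3×3 + 1×1 + 3×3 + 4×1 = 27; y[3] = 1×1 + 3×4 + 1×3 + 3×1 + 4×3 = 31; y[4] = 1×3 + 3×1 + 1×4 + 3×3 + 4×1 = 23 → [35, 28, 27, 31, 23]

Linear: [1, 6, 14, 19, 23, 34, 22, 13, 12], Circular: [35, 28, 27, 31, 23]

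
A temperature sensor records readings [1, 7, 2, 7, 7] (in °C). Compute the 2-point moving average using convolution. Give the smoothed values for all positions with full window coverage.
2-point moving average kernel = [1, 1]. Apply in 'valid' mode (full window coverage): avg[0] = (1 + 7) / 2 = 4.0; avg[1] = (7 + 2) / 2 = 4.5; avg[2] = (2 + 7) / 2 = 4.5; avg[3] = (7 + 7) / 2 = 7.0. Smoothed values: [4.0, 4.5, 4.5, 7.0]

[4.0, 4.5, 4.5, 7.0]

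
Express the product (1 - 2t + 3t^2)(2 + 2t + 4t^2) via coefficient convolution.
Ascending coefficients: a = [1, -2, 3], b = [2, 2, 4]. c[0] = 1×2 = 2; c[1] = 1×2 + -2×2 = -2; c[2] = 1×4 + -2×2 + 3×2 = 6; c[3] = -2×4 + 3×2 = -2; c[4] = 3×4 = 12. Result coefficients: [2, -2, 6, -2, 12] → 2 - 2t + 6t^2 - 2t^3 + 12t^4

2 - 2t + 6t^2 - 2t^3 + 12t^4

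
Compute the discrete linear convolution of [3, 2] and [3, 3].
y[0] = 3×3 = 9; y[1] = 3×3 + 2×3 = 15; y[2] = 2×3 = 6

[9, 15, 6]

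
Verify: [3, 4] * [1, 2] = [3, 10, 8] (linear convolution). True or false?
Recompute linear convolution of [3, 4] and [1, 2]: y[0] = 3×1 = 3; y[1] = 3×2 + 4×1 = 10; y[2] = 4×2 = 8 → [3, 10, 8]. Given [3, 10, 8] matches, so answer: Yes

Yes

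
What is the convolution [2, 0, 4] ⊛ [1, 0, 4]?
y[0] = 2×1 = 2; y[1] = 2×0 + 0×1 = 0; y[2] = 2×4 + 0×0 + 4×1 = 12; y[3] = 0×4 + 4×0 = 0; y[4] = 4×4 = 16

[2, 0, 12, 0, 16]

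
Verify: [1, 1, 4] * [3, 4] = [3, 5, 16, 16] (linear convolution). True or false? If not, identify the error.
Recompute linear convolution of [1, 1, 4] and [3, 4]: y[0] = 1×3 = 3; y[1] = 1×4 + 1×3 = 7; y[2] = 1×4 + 4×3 = 16; y[3] = 4×4 = 16 → [3, 7, 16, 16]. Compare to given [3, 5, 16, 16]: they differ at index 1: given 5, correct 7, so answer: No

No. Error at index 1: given 5, correct 7.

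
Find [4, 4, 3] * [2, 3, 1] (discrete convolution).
y[0] = 4×2 = 8; y[1] = 4×3 + 4×2 = 20; y[2] = 4×1 + 4×3 + 3×2 = 22; y[3] = 4×1 + 3×3 = 13; y[4] = 3×1 = 3

[8, 20, 22, 13, 3]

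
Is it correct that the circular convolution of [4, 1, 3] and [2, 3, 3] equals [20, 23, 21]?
Recompute circular convolution of [4, 1, 3] and [2, 3, 3]: y[0] = 4×2 + 1×3 + 3×3 = 20; y[1] = 4×3 + 1×2 + 3×3 = 23; y[2] = 4×3 + 1×3 + 3×2 = 21 → [20, 23, 21]. Given [20, 23, 21] matches, so answer: Yes

Yes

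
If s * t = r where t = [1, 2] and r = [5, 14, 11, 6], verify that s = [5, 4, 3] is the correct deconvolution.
Forward-compute [5, 4, 3] * [1, 2]: r[0] = 5×1 = 5; r[1] = 5×2 + 4×1 = 14; r[2] = 4×2 + 3×1 = 11; r[3] = 3×2 = 6 → [5, 14, 11, 6]. Matches given r = [5, 14, 11, 6], so verified.

Verified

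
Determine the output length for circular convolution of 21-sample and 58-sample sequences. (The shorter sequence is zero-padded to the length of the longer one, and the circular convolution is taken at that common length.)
Circular convolution (zero-padding the shorter input) has length max(m, n) = max(21, 58) = 58

58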